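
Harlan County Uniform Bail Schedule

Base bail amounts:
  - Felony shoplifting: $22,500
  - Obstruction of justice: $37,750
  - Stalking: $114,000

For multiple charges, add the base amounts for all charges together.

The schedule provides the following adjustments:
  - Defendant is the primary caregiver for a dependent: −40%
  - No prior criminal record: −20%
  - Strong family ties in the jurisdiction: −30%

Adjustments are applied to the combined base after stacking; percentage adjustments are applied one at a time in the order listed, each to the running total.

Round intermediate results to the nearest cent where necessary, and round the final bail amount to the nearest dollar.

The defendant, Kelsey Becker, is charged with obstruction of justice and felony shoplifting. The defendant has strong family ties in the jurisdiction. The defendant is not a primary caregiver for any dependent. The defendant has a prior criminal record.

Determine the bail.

Base amounts from the schedule: obstruction of justice $37,750; felony shoplifting $22,500.
Stacking rule: sum of all bases. $37,750 + $22,500 = $60,250.
Strong family ties in the jurisdiction (−30%): $60,250 × 0.7 = $42,175.

$42,175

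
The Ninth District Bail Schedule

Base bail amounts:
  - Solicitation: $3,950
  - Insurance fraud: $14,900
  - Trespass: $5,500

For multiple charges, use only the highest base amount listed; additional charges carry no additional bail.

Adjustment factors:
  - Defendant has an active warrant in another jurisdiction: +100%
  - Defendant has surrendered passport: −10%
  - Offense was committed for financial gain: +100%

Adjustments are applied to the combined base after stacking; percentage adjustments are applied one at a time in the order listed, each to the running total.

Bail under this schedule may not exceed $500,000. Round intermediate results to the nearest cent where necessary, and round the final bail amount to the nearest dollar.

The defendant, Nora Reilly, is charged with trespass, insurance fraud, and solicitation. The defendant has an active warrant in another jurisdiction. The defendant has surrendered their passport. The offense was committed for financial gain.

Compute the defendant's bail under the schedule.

Base amounts from the schedule: trespass $5,500; insurance fraud $14,900; solicitation $3,950.
Stacking rule: use the highest base only. Highest is insurance fraud at $14,900. Combined base = $14,900.
Defendant has an active warrant in another jurisdiction (+100%): $14,900 × 2 = $29,800.
Defendant has surrendered passport (−10%): $29,800 × 0.9 = $26,820.
Offense was committed for financial gain (+100%): $26,820 × 2 = $53,640.
$53,640 is within the $500,000 maximum.

$53,640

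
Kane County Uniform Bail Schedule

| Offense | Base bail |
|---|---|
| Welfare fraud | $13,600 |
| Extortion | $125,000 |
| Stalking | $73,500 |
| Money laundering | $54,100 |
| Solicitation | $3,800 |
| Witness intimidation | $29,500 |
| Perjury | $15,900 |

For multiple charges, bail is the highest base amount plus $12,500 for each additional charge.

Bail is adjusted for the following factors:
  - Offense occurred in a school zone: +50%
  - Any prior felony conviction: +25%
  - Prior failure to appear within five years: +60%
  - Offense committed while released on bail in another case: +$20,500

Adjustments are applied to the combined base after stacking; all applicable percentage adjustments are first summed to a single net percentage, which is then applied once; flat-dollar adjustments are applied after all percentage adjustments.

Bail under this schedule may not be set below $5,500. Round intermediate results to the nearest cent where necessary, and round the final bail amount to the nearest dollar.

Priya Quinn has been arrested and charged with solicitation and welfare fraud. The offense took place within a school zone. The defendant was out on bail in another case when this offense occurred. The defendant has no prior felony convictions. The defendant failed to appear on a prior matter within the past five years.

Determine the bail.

$75,310

Base amounts from the schedule: solicitation $3,800; welfare fraud $13,600.
Stacking rule: highest base plus $12,500 per additional charge. Highest is welfare fraud at $13,600; 1 additional charge → +$12,500. Combined base = $26,100.
Net percentage adjustment: +50% +60% = +110%. $26,100 × 2.1 = $54,810.
Offense committed while released on bail in another case (+$20,500 flat): $54,810 + $20,500 = $75,310.
$75,310 is at or above the $5,500 minimum.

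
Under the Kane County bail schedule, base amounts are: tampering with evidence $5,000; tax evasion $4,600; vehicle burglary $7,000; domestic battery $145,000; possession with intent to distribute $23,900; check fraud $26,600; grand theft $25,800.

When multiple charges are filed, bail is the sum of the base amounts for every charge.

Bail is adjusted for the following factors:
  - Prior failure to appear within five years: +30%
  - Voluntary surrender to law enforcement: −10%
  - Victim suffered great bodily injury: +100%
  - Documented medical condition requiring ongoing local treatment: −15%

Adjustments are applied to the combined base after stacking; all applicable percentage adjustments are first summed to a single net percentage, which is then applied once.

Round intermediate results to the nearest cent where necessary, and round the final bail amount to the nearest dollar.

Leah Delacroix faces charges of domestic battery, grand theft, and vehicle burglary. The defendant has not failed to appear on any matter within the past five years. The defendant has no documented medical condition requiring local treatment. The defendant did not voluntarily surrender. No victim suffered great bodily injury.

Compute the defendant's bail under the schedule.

$177,800

Base amounts from the schedule: domestic battery $145,000; grand theft $25,800; vehicle burglary $7,000.
Stacking rule: sum of all bases. $145,000 + $25,800 + $7,000 = $177,800.
No adjustment factors apply to this defendant.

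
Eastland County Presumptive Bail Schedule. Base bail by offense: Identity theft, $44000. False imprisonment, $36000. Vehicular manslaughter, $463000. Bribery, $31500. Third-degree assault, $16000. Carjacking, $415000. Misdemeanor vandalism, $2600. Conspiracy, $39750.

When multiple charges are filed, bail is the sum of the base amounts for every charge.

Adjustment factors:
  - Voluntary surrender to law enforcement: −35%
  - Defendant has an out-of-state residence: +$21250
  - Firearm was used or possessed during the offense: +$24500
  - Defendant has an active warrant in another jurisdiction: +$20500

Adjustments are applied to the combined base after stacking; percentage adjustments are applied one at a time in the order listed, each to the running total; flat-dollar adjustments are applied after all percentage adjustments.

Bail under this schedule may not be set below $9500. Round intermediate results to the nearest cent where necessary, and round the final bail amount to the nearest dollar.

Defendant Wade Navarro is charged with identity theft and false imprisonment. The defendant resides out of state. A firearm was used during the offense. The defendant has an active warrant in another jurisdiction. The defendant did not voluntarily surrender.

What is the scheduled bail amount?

$146250

Base amounts from the schedule: identity theft $44000; false imprisonment $36000.
Stacking rule: sum of all bases. $44000 + $36000 = $80000.
Defendant has an out-of-state residence (+$21250 flat): $80000 + $21250 = $101250.
Firearm was used or possessed during the offense (+$24500 flat): $101250 + $24500 = $125750.
Defendant has an active warrant in another jurisdiction (+$20500 flat): $125750 + $20500 = $146250.
$146250 is at or above the $9500 minimum.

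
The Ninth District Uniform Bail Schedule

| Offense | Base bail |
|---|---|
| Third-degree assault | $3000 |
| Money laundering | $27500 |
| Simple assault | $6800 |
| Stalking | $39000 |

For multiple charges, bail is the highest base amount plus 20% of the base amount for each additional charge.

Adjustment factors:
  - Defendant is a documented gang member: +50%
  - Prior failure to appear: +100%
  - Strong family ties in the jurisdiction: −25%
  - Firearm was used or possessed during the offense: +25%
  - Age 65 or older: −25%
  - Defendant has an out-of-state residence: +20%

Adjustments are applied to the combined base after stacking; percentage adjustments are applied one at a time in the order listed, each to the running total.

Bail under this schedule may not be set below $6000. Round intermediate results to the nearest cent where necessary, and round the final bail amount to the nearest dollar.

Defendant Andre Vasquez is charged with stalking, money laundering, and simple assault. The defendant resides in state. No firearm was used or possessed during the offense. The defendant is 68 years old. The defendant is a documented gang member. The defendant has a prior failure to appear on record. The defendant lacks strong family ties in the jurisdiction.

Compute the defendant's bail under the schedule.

Base amounts from the schedule: stalking $39000; money laundering $27500; simple assault $6800.
Stacking rule: highest base plus 20% of each additional charge. Highest is stalking at $39000. Additional: $27500 × 20% = $5500; $6800 × 20% = $1360. Combined base = $39000 + $6860 = $45860.
Defendant is a documented gang member (+50%): $45860 × 1.5 = $68790.
Prior failure to appear (+100%): $68790 × 2 = $137580.
Age 65 or older (−25%): $137580 × 0.75 = $103185.
$103185 is at or above the $6000 minimum.

$103185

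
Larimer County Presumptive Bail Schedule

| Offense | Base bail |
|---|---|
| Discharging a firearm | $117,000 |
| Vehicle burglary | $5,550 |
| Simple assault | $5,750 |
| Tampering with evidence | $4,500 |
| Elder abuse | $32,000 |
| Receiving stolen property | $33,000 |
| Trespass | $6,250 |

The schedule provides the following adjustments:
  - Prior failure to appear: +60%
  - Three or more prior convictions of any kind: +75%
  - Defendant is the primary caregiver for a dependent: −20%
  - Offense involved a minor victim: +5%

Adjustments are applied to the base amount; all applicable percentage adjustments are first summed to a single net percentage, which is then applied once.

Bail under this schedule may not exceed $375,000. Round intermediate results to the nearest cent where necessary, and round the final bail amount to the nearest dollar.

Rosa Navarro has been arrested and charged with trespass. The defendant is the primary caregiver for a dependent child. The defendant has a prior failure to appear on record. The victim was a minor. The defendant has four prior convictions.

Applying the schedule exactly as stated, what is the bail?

Base amounts from the schedule: trespass $6,250.
Single charge. Combined base = $6,250.
Net percentage adjustment: +60% +75% −20% +5% = +120%. $6,250 × 2.2 = $13,750.
$13,750 is within the $375,000 maximum.

$13,750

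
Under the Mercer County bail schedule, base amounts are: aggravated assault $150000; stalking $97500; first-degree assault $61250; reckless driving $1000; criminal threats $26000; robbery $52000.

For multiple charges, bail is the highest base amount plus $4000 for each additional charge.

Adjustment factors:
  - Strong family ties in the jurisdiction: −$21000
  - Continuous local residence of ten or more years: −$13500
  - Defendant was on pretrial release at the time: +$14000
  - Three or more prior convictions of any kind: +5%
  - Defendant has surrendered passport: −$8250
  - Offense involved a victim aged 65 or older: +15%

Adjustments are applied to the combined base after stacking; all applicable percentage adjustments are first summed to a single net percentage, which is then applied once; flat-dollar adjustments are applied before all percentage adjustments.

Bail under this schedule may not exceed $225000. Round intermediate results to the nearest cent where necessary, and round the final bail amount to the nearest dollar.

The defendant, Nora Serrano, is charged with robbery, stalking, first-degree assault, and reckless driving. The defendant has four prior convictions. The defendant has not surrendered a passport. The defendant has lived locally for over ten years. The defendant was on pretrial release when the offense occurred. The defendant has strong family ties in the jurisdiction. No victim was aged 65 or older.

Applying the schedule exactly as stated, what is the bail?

$93450

Base amounts from the schedule: robbery $52000; stalking $97500; first-degree assault $61250; reckless driving $1000.
Stacking rule: highest base plus $4000 per additional charge. Highest is stalking at $97500; 3 additional charges → +$12000. Combined base = $109500.
Strong family ties in the jurisdiction (−$21000 flat): $109500 − $21000 = $88500.
Continuous local residence of ten or more years (−$13500 flat): $88500 − $13500 = $75000.
Defendant was on pretrial release at the time (+$14000 flat): $75000 + $14000 = $89000.
Three or more prior convictions of any kind (+5%): $89000 × 1.05 = $93450.
$93450 is within the $225000 maximum.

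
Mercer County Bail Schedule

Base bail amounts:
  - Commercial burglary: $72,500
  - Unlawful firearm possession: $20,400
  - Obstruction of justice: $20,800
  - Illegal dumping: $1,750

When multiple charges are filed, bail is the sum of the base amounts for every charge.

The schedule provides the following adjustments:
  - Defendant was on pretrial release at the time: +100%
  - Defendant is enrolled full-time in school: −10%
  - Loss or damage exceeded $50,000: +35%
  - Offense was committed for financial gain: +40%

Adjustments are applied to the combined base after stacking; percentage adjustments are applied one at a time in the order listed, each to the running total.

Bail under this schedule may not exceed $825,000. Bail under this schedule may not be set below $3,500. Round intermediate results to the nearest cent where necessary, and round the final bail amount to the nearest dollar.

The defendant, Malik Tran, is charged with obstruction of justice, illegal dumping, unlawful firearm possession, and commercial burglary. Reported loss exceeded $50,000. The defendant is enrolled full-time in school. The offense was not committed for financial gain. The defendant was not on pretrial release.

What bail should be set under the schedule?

$140,272

Base amounts from the schedule: obstruction of justice $20,800; illegal dumping $1,750; unlawful firearm possession $20,400; commercial burglary $72,500.
Stacking rule: sum of all bases. $20,800 + $1,750 + $20,400 + $72,500 = $115,450.
Defendant is enrolled full-time in school (−10%): $115,450 × 0.9 = $103,905.
Loss or damage exceeded $50,000 (+35%): $103,905 × 1.35 = $140,271.75.
$140,271.75 is within the $825,000 maximum.
$140,271.75 is at or above the $3,500 minimum.
Rounded to the nearest dollar: $140,272.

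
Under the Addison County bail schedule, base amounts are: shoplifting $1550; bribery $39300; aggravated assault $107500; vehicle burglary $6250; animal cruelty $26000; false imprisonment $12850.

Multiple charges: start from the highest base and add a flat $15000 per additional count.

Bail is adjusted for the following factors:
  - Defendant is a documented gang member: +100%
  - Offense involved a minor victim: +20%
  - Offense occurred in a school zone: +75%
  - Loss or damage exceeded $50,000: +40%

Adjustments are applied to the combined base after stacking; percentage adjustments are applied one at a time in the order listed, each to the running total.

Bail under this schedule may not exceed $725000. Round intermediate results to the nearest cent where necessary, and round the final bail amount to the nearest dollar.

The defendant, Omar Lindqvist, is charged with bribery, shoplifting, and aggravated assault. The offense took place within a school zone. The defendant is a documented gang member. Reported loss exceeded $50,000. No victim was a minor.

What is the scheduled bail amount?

Base amounts from the schedule: bribery $39300; shoplifting $1550; aggravated assault $107500.
Stacking rule: highest base plus $15000 per additional charge. Highest is aggravated assault at $107500; 2 additional charges → +$30000. Combined base = $137500.
Defendant is a documented gang member (+100%): $137500 × 2 = $275000.
Offense occurred in a school zone (+75%): $275000 × 1.75 = $481250.
Loss or damage exceeded $50,000 (+40%): $481250 × 1.4 = $673750.
$673750 is within the $725000 maximum.

$673750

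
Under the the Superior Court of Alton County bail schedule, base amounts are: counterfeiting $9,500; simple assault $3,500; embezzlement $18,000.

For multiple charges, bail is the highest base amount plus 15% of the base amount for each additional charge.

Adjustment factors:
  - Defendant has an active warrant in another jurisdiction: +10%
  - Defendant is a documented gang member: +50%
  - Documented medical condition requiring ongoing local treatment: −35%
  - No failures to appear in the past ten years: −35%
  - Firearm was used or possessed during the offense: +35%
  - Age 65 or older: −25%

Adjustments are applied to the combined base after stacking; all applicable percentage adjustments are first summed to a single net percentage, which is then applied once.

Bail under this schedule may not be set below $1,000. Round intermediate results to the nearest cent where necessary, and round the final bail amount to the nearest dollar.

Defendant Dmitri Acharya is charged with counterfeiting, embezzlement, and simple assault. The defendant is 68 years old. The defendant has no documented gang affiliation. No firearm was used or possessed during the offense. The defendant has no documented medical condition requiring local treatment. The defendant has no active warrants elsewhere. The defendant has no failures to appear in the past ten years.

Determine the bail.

$7,980

Base amounts from the schedule: counterfeiting $9,500; embezzlement $18,000; simple assault $3,500.
Stacking rule: highest base plus 15% of each additional charge. Highest is embezzlement at $18,000. Additional: $9,500 × 15% = $1,425; $3,500 × 15% = $525. Combined base = $18,000 + $1,950 = $19,950.
Net percentage adjustment: −35% −25% = −60%. $19,950 × 0.4 = $7,980.
$7,980 is at or above the $1,000 minimum.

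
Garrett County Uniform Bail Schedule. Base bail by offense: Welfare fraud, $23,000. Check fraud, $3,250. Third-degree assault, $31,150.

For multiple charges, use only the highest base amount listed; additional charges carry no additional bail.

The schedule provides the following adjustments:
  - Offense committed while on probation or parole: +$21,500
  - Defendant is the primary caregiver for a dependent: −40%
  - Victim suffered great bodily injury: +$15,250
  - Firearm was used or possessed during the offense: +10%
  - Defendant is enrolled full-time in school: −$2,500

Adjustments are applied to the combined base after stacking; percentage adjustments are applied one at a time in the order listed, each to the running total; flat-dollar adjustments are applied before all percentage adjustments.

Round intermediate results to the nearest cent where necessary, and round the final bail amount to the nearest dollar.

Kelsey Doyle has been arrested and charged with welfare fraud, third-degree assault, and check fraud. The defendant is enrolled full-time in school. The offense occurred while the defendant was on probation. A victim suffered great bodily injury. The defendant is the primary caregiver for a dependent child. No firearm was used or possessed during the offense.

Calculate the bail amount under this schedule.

$39,240

Base amounts from the schedule: welfare fraud $23,000; third-degree assault $31,150; check fraud $3,250.
Stacking rule: use the highest base only. Highest is third-degree assault at $31,150. Combined base = $31,150.
Offense committed while on probation or parole (+$21,500 flat): $31,150 + $21,500 = $52,650.
Victim suffered great bodily injury (+$15,250 flat): $52,650 + $15,250 = $67,900.
Defendant is enrolled full-time in school (−$2,500 flat): $67,900 − $2,500 = $65,400.
Defendant is the primary caregiver for a dependent (−40%): $65,400 × 0.6 = $39,240.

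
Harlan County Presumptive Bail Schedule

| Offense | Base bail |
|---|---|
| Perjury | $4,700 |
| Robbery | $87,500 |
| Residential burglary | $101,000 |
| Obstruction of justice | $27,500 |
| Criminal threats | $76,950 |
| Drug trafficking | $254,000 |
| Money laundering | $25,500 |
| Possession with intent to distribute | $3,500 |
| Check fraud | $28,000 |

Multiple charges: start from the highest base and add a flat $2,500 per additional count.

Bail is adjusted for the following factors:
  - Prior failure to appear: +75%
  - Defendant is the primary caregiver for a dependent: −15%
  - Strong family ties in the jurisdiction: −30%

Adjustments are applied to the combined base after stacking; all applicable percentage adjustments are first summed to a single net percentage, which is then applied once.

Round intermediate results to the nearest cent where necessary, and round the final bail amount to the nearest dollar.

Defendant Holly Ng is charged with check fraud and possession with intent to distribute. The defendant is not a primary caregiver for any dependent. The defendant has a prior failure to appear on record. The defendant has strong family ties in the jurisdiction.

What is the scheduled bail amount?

$44,225

Base amounts from the schedule: check fraud $28,000; possession with intent to distribute $3,500.
Stacking rule: highest base plus $2,500 per additional charge. Highest is check fraud at $28,000; 1 additional charge → +$2,500. Combined base = $30,500.
Net percentage adjustment: +75% −30% = +45%. $30,500 × 1.45 = $44,225.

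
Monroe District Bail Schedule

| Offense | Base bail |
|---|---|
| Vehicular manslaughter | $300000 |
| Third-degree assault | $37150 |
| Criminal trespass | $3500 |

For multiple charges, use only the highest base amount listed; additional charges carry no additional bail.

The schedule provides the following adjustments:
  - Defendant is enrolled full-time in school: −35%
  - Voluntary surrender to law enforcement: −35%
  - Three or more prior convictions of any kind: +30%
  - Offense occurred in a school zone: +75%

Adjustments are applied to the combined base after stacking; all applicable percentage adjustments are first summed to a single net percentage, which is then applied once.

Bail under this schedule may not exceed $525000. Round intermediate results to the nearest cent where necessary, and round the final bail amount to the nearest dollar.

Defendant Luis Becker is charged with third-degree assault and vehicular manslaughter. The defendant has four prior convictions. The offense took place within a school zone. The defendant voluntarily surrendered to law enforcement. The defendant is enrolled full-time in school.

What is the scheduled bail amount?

$405000

Base amounts from the schedule: third-degree assault $37150; vehicular manslaughter $300000.
Stacking rule: use the highest base only. Highest is vehicular manslaughter at $300000. Combined base = $300000.
Net percentage adjustment: −35% −35% +30% +75% = +35%. $300000 × 1.35 = $405000.
$405000 is within the $525000 maximum.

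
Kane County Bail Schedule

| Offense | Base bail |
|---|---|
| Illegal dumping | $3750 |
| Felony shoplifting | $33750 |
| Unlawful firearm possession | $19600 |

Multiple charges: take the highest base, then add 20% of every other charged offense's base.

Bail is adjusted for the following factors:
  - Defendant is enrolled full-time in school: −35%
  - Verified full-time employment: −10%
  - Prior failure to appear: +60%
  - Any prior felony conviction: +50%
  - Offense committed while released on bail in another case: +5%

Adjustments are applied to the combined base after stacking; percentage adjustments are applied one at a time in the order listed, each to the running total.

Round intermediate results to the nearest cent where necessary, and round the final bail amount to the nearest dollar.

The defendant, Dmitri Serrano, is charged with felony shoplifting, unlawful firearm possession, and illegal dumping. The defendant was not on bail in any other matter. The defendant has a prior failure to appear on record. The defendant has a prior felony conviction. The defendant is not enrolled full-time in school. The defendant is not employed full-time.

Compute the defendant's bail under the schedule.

Base amounts from the schedule: felony shoplifting $33750; unlawful firearm possession $19600; illegal dumping $3750.
Stacking rule: highest base plus 20% of each additional charge. Highest is felony shoplifting at $33750. Additional: $19600 × 20% = $3920; $3750 × 20% = $750. Combined base = $33750 + $4670 = $38420.
Prior failure to appear (+60%): $38420 × 1.6 = $61472.
Any prior felony conviction (+50%): $61472 × 1.5 = $92208.

$92208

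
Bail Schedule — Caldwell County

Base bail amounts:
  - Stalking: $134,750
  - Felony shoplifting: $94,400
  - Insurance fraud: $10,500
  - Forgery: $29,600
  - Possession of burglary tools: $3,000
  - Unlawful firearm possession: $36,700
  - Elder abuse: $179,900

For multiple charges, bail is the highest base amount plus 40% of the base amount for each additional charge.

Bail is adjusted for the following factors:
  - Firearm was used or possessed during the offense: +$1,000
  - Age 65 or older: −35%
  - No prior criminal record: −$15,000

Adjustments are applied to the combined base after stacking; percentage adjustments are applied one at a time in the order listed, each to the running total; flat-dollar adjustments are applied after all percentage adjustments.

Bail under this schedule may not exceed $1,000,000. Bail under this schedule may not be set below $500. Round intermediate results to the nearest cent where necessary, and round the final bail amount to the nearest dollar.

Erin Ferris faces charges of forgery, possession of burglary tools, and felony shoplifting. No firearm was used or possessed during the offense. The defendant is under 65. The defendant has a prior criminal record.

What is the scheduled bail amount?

$107,440

Base amounts from the schedule: forgery $29,600; possession of burglary tools $3,000; felony shoplifting $94,400.
Stacking rule: highest base plus 40% of each additional charge. Highest is felony shoplifting at $94,400. Additional: $29,600 × 40% = $11,840; $3,000 × 40% = $1,200. Combined base = $94,400 + $13,040 = $107,440.
No adjustment factors apply to this defendant.
$107,440 is within the $1,000,000 maximum.
$107,440 is at or above the $500 minimum.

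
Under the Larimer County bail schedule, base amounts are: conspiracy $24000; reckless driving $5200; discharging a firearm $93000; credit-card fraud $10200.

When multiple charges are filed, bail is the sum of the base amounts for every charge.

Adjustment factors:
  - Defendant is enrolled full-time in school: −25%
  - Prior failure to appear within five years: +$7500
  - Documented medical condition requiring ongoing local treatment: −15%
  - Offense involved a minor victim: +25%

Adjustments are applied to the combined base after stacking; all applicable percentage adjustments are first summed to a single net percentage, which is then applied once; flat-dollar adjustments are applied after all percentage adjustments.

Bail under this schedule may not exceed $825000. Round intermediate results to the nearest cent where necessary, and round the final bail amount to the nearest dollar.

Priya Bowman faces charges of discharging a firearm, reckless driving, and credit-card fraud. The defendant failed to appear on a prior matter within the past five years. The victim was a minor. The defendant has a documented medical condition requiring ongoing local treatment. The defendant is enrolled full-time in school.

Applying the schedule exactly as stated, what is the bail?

Base amounts from the schedule: discharging a firearm $93000; reckless driving $5200; credit-card fraud $10200.
Stacking rule: sum of all bases. $93000 + $5200 + $10200 = $108400.
Net percentage adjustment: −25% −15% +25% = −15%. $108400 × 0.85 = $92140.
Prior failure to appear within five years (+$7500 flat): $92140 + $7500 = $99640.
$99640 is within the $825000 maximum.

$99640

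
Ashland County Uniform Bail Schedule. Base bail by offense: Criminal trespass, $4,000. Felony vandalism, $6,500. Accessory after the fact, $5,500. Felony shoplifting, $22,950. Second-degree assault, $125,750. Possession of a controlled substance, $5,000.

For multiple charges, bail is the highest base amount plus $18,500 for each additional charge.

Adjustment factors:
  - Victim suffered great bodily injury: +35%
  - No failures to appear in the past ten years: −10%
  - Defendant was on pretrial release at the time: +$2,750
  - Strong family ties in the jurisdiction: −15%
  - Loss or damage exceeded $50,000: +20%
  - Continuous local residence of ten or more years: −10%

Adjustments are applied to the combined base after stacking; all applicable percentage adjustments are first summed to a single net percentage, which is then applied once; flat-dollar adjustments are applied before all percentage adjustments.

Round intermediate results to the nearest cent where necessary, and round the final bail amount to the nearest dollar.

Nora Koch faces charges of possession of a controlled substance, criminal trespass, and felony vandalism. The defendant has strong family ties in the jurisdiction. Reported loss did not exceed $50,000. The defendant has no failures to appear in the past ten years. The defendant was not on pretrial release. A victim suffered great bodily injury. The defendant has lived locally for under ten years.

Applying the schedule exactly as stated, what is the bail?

Base amounts from the schedule: possession of a controlled substance $5,000; criminal trespass $4,000; felony vandalism $6,500.
Stacking rule: highest base plus $18,500 per additional charge. Highest is felony vandalism at $6,500; 2 additional charges → +$37,000. Combined base = $43,500.
Net percentage adjustment: +35% −10% −15% = +10%. $43,500 × 1.1 = $47,850.

$47,850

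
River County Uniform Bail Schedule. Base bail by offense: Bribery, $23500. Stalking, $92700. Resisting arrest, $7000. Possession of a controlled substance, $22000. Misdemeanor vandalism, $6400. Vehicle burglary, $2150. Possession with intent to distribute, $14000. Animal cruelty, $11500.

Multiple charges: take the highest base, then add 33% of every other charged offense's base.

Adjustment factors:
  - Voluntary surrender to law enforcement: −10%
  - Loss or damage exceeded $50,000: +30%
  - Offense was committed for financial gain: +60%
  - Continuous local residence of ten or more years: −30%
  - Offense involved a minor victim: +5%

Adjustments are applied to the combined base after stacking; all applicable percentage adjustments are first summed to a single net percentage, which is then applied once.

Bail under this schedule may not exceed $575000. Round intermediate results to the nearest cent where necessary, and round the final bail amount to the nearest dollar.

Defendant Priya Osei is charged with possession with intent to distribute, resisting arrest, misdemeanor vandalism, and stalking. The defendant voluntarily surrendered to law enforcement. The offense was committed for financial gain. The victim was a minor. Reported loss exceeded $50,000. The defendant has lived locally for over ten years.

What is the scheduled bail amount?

Base amounts from the schedule: possession with intent to distribute $14000; resisting arrest $7000; misdemeanor vandalism $6400; stalking $92700.
Stacking rule: highest base plus 33% of each additional charge. Highest is stalking at $92700. Additional: $14000 × 33% = $4620; $7000 × 33% = $2310; $6400 × 33% = $2112. Combined base = $92700 + $9042 = $101742.
Net percentage adjustment: −10% +30% +60% −30% +5% = +55%. $101742 × 1.55 = $157700.10.
$157700.10 is within the $575000 maximum.
Rounded to the nearest dollar: $157700.

$157700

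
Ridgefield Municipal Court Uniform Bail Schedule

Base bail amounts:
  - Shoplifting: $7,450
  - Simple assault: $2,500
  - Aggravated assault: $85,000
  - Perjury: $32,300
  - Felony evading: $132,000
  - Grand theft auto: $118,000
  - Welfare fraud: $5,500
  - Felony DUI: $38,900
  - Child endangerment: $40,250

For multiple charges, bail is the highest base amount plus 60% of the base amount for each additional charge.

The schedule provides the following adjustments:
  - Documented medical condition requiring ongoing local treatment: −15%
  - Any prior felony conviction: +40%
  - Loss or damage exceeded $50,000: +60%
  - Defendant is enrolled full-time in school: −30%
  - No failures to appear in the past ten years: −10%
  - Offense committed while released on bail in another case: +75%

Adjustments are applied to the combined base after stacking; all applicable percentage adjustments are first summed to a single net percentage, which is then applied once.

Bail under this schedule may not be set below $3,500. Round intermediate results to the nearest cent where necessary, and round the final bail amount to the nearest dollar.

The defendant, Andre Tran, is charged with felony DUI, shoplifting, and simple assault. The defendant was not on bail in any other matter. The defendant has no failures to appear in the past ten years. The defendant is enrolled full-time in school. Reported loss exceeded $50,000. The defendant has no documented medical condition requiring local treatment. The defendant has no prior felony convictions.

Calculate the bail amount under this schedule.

Base amounts from the schedule: felony DUI $38,900; shoplifting $7,450; simple assault $2,500.
Stacking rule: highest base plus 60% of each additional charge. Highest is felony DUI at $38,900. Additional: $7,450 × 60% = $4,470; $2,500 × 60% = $1,500. Combined base = $38,900 + $5,970 = $44,870.
Net percentage adjustment: +60% −30% −10% = +20%. $44,870 × 1.2 = $53,844.
$53,844 is at or above the $3,500 minimum.

$53,844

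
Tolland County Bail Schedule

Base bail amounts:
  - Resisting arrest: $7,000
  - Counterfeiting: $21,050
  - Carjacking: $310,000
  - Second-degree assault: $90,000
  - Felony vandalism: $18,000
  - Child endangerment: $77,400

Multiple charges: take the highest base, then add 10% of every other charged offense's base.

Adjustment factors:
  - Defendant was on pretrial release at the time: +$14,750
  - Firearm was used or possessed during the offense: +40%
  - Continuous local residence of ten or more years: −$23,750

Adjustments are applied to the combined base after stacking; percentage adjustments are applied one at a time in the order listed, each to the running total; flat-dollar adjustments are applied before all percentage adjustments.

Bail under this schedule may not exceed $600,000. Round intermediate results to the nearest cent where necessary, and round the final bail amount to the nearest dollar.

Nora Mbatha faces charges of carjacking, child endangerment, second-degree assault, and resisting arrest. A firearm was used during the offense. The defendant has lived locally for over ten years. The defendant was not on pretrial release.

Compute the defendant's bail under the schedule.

Base amounts from the schedule: carjacking $310,000; child endangerment $77,400; second-degree assault $90,000; resisting arrest $7,000.
Stacking rule: highest base plus 10% of each additional charge. Highest is carjacking at $310,000. Additional: $77,400 × 10% = $7,740; $90,000 × 10% = $9,000; $7,000 × 10% = $700. Combined base = $310,000 + $17,440 = $327,440.
Continuous local residence of ten or more years (−$23,750 flat): $327,440 − $23,750 = $303,690.
Firearm was used or possessed during the offense (+40%): $303,690 × 1.4 = $425,166.
$425,166 is within the $600,000 maximum.

$425,166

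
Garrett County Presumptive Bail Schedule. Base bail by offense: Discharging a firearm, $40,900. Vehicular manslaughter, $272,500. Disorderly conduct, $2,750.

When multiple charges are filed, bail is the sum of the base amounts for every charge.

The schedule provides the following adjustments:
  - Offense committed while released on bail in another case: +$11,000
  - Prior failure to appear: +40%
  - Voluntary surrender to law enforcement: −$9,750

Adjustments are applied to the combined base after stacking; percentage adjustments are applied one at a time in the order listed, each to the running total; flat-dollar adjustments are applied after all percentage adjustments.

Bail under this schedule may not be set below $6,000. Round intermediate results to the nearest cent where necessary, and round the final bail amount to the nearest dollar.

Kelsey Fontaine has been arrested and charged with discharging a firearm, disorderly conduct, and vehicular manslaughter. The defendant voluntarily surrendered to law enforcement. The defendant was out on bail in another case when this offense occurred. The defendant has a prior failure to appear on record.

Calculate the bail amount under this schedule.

Base amounts from the schedule: discharging a firearm $40,900; disorderly conduct $2,750; vehicular manslaughter $272,500.
Stacking rule: sum of all bases. $40,900 + $2,750 + $272,500 = $316,150.
Prior failure to appear (+40%): $316,150 × 1.4 = $442,610.
Offense committed while released on bail in another case (+$11,000 flat): $442,610 + $11,000 = $453,610.
Voluntary surrender to law enforcement (−$9,750 flat): $453,610 − $9,750 = $443,860.
$443,860 is at or above the $6,000 minimum.

$443,860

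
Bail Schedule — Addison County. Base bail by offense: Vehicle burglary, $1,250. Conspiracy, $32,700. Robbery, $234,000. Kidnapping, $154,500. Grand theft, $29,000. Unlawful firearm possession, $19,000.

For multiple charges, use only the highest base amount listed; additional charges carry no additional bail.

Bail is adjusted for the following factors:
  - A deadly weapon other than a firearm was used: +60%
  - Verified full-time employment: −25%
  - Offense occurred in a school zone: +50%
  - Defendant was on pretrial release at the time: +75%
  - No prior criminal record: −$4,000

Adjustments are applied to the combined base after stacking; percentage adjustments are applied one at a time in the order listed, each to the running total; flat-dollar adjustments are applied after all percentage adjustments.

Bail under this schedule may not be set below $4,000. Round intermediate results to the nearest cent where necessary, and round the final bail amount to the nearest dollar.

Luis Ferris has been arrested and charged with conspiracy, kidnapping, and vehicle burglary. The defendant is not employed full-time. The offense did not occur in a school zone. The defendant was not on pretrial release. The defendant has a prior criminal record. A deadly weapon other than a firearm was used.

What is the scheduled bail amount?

$247,200

Base amounts from the schedule: conspiracy $32,700; kidnapping $154,500; vehicle burglary $1,250.
Stacking rule: use the highest base only. Highest is kidnapping at $154,500. Combined base = $154,500.
A deadly weapon other than a firearm was used (+60%): $154,500 × 1.6 = $247,200.
$247,200 is at or above the $4,000 minimum.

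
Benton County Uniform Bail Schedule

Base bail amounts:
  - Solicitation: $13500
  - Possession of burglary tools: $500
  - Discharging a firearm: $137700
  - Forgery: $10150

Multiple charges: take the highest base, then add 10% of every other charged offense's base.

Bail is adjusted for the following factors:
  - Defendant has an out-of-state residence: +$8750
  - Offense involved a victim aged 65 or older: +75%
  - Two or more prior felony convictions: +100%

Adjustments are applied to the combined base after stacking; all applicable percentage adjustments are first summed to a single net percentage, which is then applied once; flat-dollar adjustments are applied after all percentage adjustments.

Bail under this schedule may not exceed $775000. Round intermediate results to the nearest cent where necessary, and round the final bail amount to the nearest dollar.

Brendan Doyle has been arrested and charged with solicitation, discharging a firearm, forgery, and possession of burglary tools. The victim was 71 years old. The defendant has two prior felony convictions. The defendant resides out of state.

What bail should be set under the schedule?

$394066

Base amounts from the schedule: solicitation $13500; discharging a firearm $137700; forgery $10150; possession of burglary tools $500.
Stacking rule: highest base plus 10% of each additional charge. Highest is discharging a firearm at $137700. Additional: $13500 × 10% = $1350; $10150 × 10% = $1015; $500 × 10% = $50. Combined base = $137700 + $2415 = $140115.
Net percentage adjustment: +75% +100% = +175%. $140115 × 2.75 = $385316.25.
Defendant has an out-of-state residence (+$8750 flat): $385316.25 + $8750 = $394066.25.
$394066.25 is within the $775000 maximum.
Rounded to the nearest dollar: $394066.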